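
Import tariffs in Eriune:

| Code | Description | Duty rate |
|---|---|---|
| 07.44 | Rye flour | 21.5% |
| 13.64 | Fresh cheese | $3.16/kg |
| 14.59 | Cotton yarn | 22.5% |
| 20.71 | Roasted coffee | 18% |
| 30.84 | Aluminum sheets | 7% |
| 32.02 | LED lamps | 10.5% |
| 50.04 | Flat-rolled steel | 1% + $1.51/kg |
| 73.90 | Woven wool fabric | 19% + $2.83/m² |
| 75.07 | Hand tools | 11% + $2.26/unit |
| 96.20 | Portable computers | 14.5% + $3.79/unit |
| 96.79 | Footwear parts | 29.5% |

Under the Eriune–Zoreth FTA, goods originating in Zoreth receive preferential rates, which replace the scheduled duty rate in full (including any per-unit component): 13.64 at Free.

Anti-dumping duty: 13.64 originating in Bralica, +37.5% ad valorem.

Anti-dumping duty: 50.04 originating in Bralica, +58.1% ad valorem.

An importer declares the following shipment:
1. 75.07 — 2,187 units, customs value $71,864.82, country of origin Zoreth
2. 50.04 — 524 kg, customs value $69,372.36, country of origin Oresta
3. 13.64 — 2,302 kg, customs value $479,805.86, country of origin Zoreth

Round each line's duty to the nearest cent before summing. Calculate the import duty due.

$14,332.71

Line 1 (75.07, Zoreth, 2,187 units, $71,864.82):
Base rate for 75.07 is 11% + $2.26/unit.
Origin Zoreth is the FTA partner but 75.07 is not on the preference list; base rate stands.
Duty = $71,864.82 × 11% + 2,187 × $2.26 = $12,847.75.
Line 2 (50.04, Oresta, 524 kg, $69,372.36):
Base rate for 50.04 is 1% + $1.51/kg.
The additional-duty order on 50.04 targets Bralica, not Oresta; it does not apply.
Duty = $69,372.36 × 1% + 524 × $1.51 = $1,484.96.
Line 3 (13.64, Zoreth, 2,302 kg, $479,805.86):
Base rate for 13.64 is $3.16/kg.
Origin Zoreth qualifies under the Eriune–Zoreth agreement and 13.64 is covered: preferential rate Free applies instead.
The additional-duty order on 13.64 targets Bralica, not Zoreth; it does not apply.
Duty = $479,805.86 × 0% = $0.00.
Total = $12,847.75 + $1,484.96 + $0.00 = $14,332.71.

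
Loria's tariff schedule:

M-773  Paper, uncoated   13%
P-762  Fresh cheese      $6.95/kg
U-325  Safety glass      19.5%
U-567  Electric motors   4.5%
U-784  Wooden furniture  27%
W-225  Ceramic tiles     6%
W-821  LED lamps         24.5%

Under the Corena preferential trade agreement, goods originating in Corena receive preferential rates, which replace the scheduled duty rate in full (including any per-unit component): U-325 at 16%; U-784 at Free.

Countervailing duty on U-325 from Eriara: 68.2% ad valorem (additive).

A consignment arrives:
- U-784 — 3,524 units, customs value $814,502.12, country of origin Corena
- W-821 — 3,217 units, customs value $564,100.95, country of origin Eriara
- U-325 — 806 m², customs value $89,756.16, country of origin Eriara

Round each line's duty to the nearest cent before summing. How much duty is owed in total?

Line 1 (U-784, Corena, 3,524 units, $814,502.12):
Base rate for U-784 is 27%.
Origin Corena qualifies under the Loria–Corena agreement and U-784 is covered: preferential rate Free applies instead.
Duty = $814,502.12 × 0% = $0.00.
Line 2 (W-821, Eriara, 3,217 units, $564,100.95):
Base rate for W-821 is 24.5%.
Duty = $564,100.95 × 24.5% = $138,204.73.
Line 3 (U-325, Eriara, 806 m², $89,756.16):
Base rate for U-325 is 19.5%.
U-325 has an FTA preferential rate, but origin Eriara is not Corena; base rate stands.
Additional duty on U-325 from Eriara: +68.2%. Applied ad valorem rate: 19.5% + 68.2% = 87.7%.
Duty = $89,756.16 × 87.7% = $78,716.15.
Total = $0.00 + $138,204.73 + $78,716.15 = $216,920.88.

$216,920.88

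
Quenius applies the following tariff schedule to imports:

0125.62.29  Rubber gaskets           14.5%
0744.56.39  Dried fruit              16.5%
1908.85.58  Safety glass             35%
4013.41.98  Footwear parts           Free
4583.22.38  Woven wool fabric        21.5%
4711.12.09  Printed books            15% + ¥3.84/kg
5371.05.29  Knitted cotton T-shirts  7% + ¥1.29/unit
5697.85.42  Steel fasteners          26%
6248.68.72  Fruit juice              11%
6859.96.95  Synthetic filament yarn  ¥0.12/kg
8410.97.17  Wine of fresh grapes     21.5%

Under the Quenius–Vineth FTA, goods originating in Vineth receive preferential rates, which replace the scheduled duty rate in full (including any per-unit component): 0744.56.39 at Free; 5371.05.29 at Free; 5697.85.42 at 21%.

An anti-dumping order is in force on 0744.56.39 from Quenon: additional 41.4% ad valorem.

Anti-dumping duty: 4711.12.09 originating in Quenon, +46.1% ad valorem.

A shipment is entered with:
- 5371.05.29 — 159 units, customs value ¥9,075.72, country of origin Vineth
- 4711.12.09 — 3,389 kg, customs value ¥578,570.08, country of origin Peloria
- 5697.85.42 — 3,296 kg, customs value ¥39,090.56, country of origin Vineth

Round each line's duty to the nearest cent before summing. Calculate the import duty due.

¥108,008.29

Line 1 (5371.05.29, Vineth, 159 units, ¥9,075.72):
Base rate for 5371.05.29 is 7% + ¥1.29/unit.
Origin Vineth qualifies under the Quenius–Vineth agreement and 5371.05.29 is covered: preferential rate Free applies instead.
Duty = ¥9,075.72 × 0% = ¥0.00.
Line 2 (4711.12.09, Peloria, 3,389 kg, ¥578,570.08):
Base rate for 4711.12.09 is 15% + ¥3.84/kg.
The additional-duty order on 4711.12.09 targets Quenon, not Peloria; it does not apply.
Duty = ¥578,570.08 × 15% + 3,389 × ¥3.84 = ¥99,799.27.
Line 3 (5697.85.42, Vineth, 3,296 kg, ¥39,090.56):
Base rate for 5697.85.42 is 26%.
Origin Vineth qualifies under the Quenius–Vineth agreement and 5697.85.42 is covered: preferential rate 21% applies instead.
Duty = ¥39,090.56 × 21% = ¥8,209.02.
Total = ¥0.00 + ¥99,799.27 + ¥8,209.02 = ¥108,008.29.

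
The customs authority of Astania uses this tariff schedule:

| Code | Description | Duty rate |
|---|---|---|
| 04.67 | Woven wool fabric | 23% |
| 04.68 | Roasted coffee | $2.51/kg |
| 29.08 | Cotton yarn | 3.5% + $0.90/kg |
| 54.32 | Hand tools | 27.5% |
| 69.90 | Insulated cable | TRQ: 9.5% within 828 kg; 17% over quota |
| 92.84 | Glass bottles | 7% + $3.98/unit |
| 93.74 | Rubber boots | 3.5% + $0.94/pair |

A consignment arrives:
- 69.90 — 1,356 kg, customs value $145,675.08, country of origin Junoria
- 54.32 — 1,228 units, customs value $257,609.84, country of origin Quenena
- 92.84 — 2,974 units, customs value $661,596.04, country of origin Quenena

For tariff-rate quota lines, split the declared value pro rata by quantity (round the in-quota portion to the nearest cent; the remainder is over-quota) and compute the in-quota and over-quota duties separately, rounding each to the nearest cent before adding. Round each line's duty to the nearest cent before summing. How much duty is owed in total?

$147,084.31

Line 1 (69.90, Junoria, 1,356 kg, $145,675.08):
Code 69.90 is under a tariff-rate quota (threshold 828 kg). In-quota: 828 kg at 9.5%; over-quota: 528 kg at 17%.
Pro-rata value split: in-quota = $145,675.08 × 828/1,356 = $88,952.04; over-quota = $145,675.08 − $88,952.04 = $56,723.04.
In-quota duty = $88,952.04 × 9.5% = $8,450.44. Over-quota duty = $56,723.04 × 17% = $9,642.92.
Line duty = $8,450.44 + $9,642.92 = $18,093.36.
Line 2 (54.32, Quenena, 1,228 units, $257,609.84):
Base rate for 54.32 is 27.5%.
Duty = $257,609.84 × 27.5% = $70,842.71.
Line 3 (92.84, Quenena, 2,974 units, $661,596.04):
Base rate for 92.84 is 7% + $3.98/unit.
Duty = $661,596.04 × 7% + 2,974 × $3.98 = $58,148.24.
Total = $18,093.36 + $70,842.71 + $58,148.24 = $147,084.31.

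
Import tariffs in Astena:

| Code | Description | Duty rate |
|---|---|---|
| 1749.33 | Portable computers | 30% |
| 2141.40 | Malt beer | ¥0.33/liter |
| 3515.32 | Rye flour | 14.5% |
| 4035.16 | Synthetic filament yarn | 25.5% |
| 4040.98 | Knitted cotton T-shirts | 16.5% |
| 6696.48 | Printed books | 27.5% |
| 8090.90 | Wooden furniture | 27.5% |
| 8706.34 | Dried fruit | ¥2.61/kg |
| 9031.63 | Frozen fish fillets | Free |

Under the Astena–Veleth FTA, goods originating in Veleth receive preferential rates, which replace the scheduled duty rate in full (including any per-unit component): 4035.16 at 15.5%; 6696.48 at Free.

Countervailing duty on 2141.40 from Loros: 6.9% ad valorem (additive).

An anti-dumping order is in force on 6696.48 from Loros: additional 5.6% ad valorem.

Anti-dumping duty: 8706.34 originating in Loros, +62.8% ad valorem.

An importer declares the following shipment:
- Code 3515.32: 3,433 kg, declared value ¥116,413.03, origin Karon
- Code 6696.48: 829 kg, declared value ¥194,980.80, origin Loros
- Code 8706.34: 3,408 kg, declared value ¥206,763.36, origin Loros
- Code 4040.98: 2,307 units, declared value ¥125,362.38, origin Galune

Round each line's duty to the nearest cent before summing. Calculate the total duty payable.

Line 1 (3515.32, Karon, 3,433 kg, ¥116,413.03):
Base rate for 3515.32 is 14.5%.
Duty = ¥116,413.03 × 14.5% = ¥16,879.89.
Line 2 (6696.48, Loros, 829 kg, ¥194,980.80):
Base rate for 6696.48 is 27.5%.
6696.48 has an FTA preferential rate, but origin Loros is not Veleth; base rate stands.
Additional duty on 6696.48 from Loros: +5.6%. Applied ad valorem rate: 27.5% + 5.6% = 33.1%.
Duty = ¥194,980.80 × 33.1% = ¥64,538.64.
Line 3 (8706.34, Loros, 3,408 kg, ¥206,763.36):
Base rate for 8706.34 is ¥2.61/kg.
Additional duty on 8706.34 from Loros: +62.8% ad valorem. Applied ad valorem rate = 62.8%.
Duty = ¥206,763.36 × 62.8% + 3,408 × ¥2.61 = ¥138,742.27.
Line 4 (4040.98, Galune, 2,307 units, ¥125,362.38):
Base rate for 4040.98 is 16.5%.
Duty = ¥125,362.38 × 16.5% = ¥20,684.79.
Total = ¥16,879.89 + ¥64,538.64 + ¥138,742.27 + ¥20,684.79 = ¥240,845.59.

¥240,845.59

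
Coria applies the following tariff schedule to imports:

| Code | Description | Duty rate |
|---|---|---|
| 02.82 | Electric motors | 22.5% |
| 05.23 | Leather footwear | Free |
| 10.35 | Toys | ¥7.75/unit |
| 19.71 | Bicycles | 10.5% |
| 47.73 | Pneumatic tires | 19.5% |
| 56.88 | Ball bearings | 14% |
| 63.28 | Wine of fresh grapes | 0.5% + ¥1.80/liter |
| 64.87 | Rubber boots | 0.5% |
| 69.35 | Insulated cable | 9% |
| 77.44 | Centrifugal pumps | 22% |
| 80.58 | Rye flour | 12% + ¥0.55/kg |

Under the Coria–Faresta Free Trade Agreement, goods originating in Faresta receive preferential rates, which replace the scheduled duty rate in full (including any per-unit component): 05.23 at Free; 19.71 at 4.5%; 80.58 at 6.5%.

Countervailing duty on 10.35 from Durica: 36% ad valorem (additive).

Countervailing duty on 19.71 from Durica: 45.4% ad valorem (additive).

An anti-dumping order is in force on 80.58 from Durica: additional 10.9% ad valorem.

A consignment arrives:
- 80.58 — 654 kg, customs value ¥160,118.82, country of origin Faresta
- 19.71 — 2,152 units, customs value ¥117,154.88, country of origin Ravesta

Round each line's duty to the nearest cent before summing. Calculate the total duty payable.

¥22,708.98

Line 1 (80.58, Faresta, 654 kg, ¥160,118.82):
Base rate for 80.58 is 12% + ¥0.55/kg.
Origin Faresta qualifies under the Coria–Faresta agreement and 80.58 is covered: preferential rate 6.5% applies instead.
The additional-duty order on 80.58 targets Durica, not Faresta; it does not apply.
Duty = ¥160,118.82 × 6.5% = ¥10,407.72.
Line 2 (19.71, Ravesta, 2,152 units, ¥117,154.88):
Base rate for 19.71 is 10.5%.
19.71 has an FTA preferential rate, but origin Ravesta is not Faresta; base rate stands.
The additional-duty order on 19.71 targets Durica, not Ravesta; it does not apply.
Duty = ¥117,154.88 × 10.5% = ¥12,301.26.
Total = ¥10,407.72 + ¥12,301.26 = ¥22,708.98.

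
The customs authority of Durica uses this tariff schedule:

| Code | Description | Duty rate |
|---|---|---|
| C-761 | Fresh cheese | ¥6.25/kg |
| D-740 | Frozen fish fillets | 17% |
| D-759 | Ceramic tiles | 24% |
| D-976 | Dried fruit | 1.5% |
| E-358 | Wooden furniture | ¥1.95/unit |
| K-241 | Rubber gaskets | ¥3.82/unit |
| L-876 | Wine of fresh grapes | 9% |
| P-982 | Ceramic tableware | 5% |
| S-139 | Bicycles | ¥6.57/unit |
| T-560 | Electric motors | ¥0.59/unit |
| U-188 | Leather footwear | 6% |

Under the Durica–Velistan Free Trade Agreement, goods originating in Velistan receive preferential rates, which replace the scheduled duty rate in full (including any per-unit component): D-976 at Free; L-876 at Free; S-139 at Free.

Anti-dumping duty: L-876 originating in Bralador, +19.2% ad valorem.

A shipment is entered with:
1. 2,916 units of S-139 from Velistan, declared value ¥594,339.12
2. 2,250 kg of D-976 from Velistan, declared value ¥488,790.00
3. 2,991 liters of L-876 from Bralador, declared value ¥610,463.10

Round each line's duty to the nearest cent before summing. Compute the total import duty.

Line 1 (S-139, Velistan, 2,916 units, ¥594,339.12):
Base rate for S-139 is ¥6.57/unit.
Origin Velistan qualifies under the Durica–Velistan agreement and S-139 is covered: preferential rate Free applies instead.
Duty = ¥594,339.12 × 0% = ¥0.00.
Line 2 (D-976, Velistan, 2,250 kg, ¥488,790.00):
Base rate for D-976 is 1.5%.
Origin Velistan qualifies under the Durica–Velistan agreement and D-976 is covered: preferential rate Free applies instead.
Duty = ¥488,790.00 × 0% = ¥0.00.
Line 3 (L-876, Bralador, 2,991 liters, ¥610,463.10):
Base rate for L-876 is 9%.
L-876 has an FTA preferential rate, but origin Bralador is not Velistan; base rate stands.
Additional duty on L-876 from Bralador: +19.2%. Applied ad valorem rate: 9% + 19.2% = 28.2%.
Duty = ¥610,463.10 × 28.2% = ¥172,150.59.
Total = ¥0.00 + ¥0.00 + ¥172,150.59 = ¥172,150.59.

¥172,150.59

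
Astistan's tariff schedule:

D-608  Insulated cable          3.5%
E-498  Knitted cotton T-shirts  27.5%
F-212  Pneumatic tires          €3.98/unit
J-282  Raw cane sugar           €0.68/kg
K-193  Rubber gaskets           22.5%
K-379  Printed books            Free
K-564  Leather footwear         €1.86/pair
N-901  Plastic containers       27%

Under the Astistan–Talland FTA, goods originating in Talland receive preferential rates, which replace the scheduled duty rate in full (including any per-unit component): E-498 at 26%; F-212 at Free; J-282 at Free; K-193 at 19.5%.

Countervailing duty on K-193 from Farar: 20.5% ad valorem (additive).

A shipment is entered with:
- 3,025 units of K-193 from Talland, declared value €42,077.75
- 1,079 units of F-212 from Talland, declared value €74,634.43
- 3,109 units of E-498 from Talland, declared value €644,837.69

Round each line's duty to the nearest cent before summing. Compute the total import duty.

€175,862.96

Line 1 (K-193, Talland, 3,025 units, €42,077.75):
Base rate for K-193 is 22.5%.
Origin Talland qualifies under the Astistan–Talland agreement and K-193 is covered: preferential rate 19.5% applies instead.
The additional-duty order on K-193 targets Farar, not Talland; it does not apply.
Duty = €42,077.75 × 19.5% = €8,205.16.
Line 2 (F-212, Talland, 1,079 units, €74,634.43):
Base rate for F-212 is €3.98/unit.
Origin Talland qualifies under the Astistan–Talland agreement and F-212 is covered: preferential rate Free applies instead.
Duty = €74,634.43 × 0% = €0.00.
Line 3 (E-498, Talland, 3,109 units, €644,837.69):
Base rate for E-498 is 27.5%.
Origin Talland qualifies under the Astistan–Talland agreement and E-498 is covered: preferential rate 26% applies instead.
Duty = €644,837.69 × 26% = €167,657.80.
Total = €8,205.16 + €0.00 + €167,657.80 = €175,862.96.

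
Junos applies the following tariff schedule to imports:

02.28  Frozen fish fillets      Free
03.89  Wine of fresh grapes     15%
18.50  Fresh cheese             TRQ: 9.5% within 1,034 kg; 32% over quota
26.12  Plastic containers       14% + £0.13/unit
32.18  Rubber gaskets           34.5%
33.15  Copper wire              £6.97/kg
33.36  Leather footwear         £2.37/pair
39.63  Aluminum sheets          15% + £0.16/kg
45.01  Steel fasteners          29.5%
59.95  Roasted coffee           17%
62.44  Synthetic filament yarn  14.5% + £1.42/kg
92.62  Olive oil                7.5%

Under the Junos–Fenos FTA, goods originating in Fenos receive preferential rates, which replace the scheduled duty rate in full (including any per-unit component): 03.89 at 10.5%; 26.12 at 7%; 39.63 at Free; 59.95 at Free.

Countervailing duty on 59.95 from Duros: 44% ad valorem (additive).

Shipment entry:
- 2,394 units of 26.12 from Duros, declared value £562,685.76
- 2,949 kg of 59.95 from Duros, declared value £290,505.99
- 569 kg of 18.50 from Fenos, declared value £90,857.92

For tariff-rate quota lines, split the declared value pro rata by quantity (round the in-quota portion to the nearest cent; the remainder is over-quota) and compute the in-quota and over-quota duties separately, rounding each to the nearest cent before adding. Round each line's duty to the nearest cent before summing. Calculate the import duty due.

£264,927.38

Line 1 (26.12, Duros, 2,394 units, £562,685.76):
Base rate for 26.12 is 14% + £0.13/unit.
26.12 has an FTA preferential rate, but origin Duros is not Fenos; base rate stands.
Duty = £562,685.76 × 14% + 2,394 × £0.13 = £79,087.23.
Line 2 (59.95, Duros, 2,949 kg, £290,505.99):
Base rate for 59.95 is 17%.
59.95 has an FTA preferential rate, but origin Duros is not Fenos; base rate stands.
Additional duty on 59.95 from Duros: +44%. Applied ad valorem rate: 17% + 44% = 61%.
Duty = £290,505.99 × 61% = £177,208.65.
Line 3 (18.50, Fenos, 569 kg, £90,857.92):
Code 18.50 is under a tariff-rate quota (threshold 1,034 kg). Quantity 569 kg is within the quota, so the in-quota rate 9.5% applies to the full value.
Duty = £90,857.92 × 9.5% = £8,631.50.
Total = £79,087.23 + £177,208.65 + £8,631.50 = £264,927.38.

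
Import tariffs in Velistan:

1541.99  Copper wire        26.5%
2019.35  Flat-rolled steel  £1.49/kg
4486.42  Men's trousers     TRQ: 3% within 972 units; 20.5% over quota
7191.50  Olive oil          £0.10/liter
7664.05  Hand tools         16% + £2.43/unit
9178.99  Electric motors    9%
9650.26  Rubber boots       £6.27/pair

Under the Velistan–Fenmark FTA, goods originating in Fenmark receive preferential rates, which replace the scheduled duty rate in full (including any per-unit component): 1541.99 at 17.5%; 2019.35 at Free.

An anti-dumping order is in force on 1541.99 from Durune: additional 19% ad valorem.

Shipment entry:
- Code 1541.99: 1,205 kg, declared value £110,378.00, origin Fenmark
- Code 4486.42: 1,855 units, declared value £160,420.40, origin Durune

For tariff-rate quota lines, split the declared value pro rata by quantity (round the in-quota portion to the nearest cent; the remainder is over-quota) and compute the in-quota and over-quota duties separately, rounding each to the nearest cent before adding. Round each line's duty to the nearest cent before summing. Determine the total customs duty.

£37,492.09

Line 1 (1541.99, Fenmark, 1,205 kg, £110,378.00):
Base rate for 1541.99 is 26.5%.
Origin Fenmark qualifies under the Velistan–Fenmark agreement and 1541.99 is covered: preferential rate 17.5% applies instead.
The additional-duty order on 1541.99 targets Durune, not Fenmark; it does not apply.
Duty = £110,378.00 × 17.5% = £19,316.15.
Line 2 (4486.42, Durune, 1,855 units, £160,420.40):
Code 4486.42 is under a tariff-rate quota (threshold 972 units). In-quota: 972 units at 3%; over-quota: 883 units at 20.5%.
Pro-rata value split: in-quota = £160,420.40 × 972/1,855 = £84,058.56; over-quota = £160,420.40 − £84,058.56 = £76,361.84.
In-quota duty = £84,058.56 × 3% = £2,521.76. Over-quota duty = £76,361.84 × 20.5% = £15,654.18.
Line duty = £2,521.76 + £15,654.18 = £18,175.94.
Total = £19,316.15 + £18,175.94 = £37,492.09.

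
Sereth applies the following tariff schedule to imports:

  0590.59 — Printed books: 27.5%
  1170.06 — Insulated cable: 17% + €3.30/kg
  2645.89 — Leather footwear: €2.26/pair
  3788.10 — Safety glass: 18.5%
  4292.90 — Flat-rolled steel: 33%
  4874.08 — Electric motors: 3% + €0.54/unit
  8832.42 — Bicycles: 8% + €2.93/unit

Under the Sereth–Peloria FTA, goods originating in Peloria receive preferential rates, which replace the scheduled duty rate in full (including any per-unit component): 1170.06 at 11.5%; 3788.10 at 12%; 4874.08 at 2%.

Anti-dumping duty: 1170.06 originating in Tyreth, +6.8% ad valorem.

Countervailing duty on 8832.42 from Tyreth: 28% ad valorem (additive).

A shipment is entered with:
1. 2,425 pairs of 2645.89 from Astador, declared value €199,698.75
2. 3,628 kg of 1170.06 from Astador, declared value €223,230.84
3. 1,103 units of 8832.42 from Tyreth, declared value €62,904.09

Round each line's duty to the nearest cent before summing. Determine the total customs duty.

Line 1 (2645.89, Astador, 2,425 pairs, €199,698.75):
Base rate for 2645.89 is €2.26/pair.
Duty = 2,425 × €2.26 = €5,480.50.
Line 2 (1170.06, Astador, 3,628 kg, €223,230.84):
Base rate for 1170.06 is 17% + €3.30/kg.
1170.06 has an FTA preferential rate, but origin Astador is not Peloria; base rate stands.
The additional-duty order on 1170.06 targets Tyreth, not Astador; it does not apply.
Duty = €223,230.84 × 17% + 3,628 × €3.30 = €49,921.64.
Line 3 (8832.42, Tyreth, 1,103 units, €62,904.09):
Base rate for 8832.42 is 8% + €2.93/unit.
Additional duty on 8832.42 from Tyreth: +28%. Applied ad valorem rate: 8% + 28% = 36%.
Duty = €62,904.09 × 36% + 1,103 × €2.93 = €25,877.26.
Total = €5,480.50 + €49,921.64 + €25,877.26 = €81,279.40.

€81,279.40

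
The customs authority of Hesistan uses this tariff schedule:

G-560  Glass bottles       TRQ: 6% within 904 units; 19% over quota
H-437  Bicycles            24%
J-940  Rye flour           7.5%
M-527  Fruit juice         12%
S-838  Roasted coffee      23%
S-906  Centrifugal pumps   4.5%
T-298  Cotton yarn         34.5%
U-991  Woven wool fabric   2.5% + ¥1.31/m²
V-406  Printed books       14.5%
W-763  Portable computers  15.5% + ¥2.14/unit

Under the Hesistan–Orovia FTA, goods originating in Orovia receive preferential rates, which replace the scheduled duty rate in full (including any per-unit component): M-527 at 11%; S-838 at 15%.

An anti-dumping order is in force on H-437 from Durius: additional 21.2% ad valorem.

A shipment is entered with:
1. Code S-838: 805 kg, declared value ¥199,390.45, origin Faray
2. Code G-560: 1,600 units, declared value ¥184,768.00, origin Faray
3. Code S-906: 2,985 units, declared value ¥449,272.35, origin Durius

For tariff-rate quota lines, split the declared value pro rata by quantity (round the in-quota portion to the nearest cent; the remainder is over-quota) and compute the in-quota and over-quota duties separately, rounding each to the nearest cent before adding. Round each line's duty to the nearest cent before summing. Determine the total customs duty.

¥87,611.78

Line 1 (S-838, Faray, 805 kg, ¥199,390.45):
Base rate for S-838 is 23%.
S-838 has an FTA preferential rate, but origin Faray is not Orovia; base rate stands.
Duty = ¥199,390.45 × 23% = ¥45,859.80.
Line 2 (G-560, Faray, 1,600 units, ¥184,768.00):
Code G-560 is under a tariff-rate quota (threshold 904 units). In-quota: 904 units at 6%; over-quota: 696 units at 19%.
Pro-rata value split: in-quota = ¥184,768.00 × 904/1,600 = ¥104,393.92; over-quota = ¥184,768.00 − ¥104,393.92 = ¥80,374.08.
In-quota duty = ¥104,393.92 × 6% = ¥6,263.64. Over-quota duty = ¥80,374.08 × 19% = ¥15,271.08.
Line duty = ¥6,263.64 + ¥15,271.08 = ¥21,534.72.
Line 3 (S-906, Durius, 2,985 units, ¥449,272.35):
Base rate for S-906 is 4.5%.
Duty = ¥449,272.35 × 4.5% = ¥20,217.26.
Total = ¥45,859.80 + ¥21,534.72 + ¥20,217.26 = ¥87,611.78.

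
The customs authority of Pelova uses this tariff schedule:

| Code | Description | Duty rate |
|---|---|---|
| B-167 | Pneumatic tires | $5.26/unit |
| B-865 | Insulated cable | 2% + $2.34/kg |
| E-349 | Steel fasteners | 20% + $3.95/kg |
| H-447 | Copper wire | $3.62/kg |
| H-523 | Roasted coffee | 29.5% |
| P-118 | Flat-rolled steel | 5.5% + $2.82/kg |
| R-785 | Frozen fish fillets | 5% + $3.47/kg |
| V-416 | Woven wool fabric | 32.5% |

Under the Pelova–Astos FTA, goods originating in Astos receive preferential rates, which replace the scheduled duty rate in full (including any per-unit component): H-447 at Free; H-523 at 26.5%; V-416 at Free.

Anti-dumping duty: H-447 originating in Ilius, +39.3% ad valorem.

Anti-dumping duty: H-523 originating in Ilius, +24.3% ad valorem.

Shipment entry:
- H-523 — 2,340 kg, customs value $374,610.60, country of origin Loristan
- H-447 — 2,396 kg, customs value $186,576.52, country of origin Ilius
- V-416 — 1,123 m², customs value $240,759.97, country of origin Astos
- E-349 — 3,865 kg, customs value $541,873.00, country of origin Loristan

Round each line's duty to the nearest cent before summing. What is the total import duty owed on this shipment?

$316,149.57

Line 1 (H-523, Loristan, 2,340 kg, $374,610.60):
Base rate for H-523 is 29.5%.
H-523 has an FTA preferential rate, but origin Loristan is not Astos; base rate stands.
The additional-duty order on H-523 targets Ilius, not Loristan; it does not apply.
Duty = $374,610.60 × 29.5% = $110,510.13.
Line 2 (H-447, Ilius, 2,396 kg, $186,576.52):
Base rate for H-447 is $3.62/kg.
H-447 has an FTA preferential rate, but origin Ilius is not Astos; base rate stands.
Additional duty on H-447 from Ilius: +39.3% ad valorem. Applied ad valorem rate = 39.3%.
Duty = $186,576.52 × 39.3% + 2,396 × $3.62 = $81,998.09.
Line 3 (V-416, Astos, 1,123 m², $240,759.97):
Base rate for V-416 is 32.5%.
Origin Astos qualifies under the Pelova–Astos agreement and V-416 is covered: preferential rate Free applies instead.
Duty = $240,759.97 × 0% = $0.00.
Line 4 (E-349, Loristan, 3,865 kg, $541,873.00):
Base rate for E-349 is 20% + $3.95/kg.
Duty = $541,873.00 × 20% + 3,865 × $3.95 = $123,641.35.
Total = $110,510.13 + $81,998.09 + $0.00 + $123,641.35 = $316,149.57.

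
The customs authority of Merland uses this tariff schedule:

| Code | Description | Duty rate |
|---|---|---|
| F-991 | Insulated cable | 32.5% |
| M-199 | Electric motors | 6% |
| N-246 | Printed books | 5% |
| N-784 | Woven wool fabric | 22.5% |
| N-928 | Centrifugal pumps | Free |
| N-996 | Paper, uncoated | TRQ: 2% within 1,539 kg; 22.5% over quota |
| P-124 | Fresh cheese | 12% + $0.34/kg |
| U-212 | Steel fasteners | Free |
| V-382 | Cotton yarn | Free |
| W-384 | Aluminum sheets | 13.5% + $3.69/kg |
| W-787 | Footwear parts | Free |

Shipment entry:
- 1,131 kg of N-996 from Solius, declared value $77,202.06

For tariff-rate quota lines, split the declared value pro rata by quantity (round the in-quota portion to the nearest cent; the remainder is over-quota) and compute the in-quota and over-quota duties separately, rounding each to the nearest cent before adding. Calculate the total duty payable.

Line 1 (N-996, Solius, 1,131 kg, $77,202.06):
Code N-996 is under a tariff-rate quota (threshold 1,539 kg). Quantity 1,131 kg is within the quota, so the in-quota rate 2% applies to the full value.
Duty = $77,202.06 × 2% = $1,544.04.

$1,544.04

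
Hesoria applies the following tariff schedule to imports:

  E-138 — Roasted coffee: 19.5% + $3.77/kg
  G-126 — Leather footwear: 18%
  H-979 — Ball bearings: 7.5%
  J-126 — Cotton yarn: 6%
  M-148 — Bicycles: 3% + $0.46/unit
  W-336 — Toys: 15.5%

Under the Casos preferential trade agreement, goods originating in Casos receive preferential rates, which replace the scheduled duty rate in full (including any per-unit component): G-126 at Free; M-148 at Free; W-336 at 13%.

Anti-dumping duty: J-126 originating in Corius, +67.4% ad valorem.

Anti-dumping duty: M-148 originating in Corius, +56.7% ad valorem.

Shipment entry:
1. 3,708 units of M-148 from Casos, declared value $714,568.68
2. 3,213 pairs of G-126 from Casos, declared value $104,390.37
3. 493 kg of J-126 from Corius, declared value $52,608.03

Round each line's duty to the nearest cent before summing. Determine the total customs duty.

$38,614.29

Line 1 (M-148, Casos, 3,708 units, $714,568.68):
Base rate for M-148 is 3% + $0.46/unit.
Origin Casos qualifies under the Hesoria–Casos agreement and M-148 is covered: preferential rate Free applies instead.
The additional-duty order on M-148 targets Corius, not Casos; it does not apply.
Duty = $714,568.68 × 0% = $0.00.
Line 2 (G-126, Casos, 3,213 pairs, $104,390.37):
Base rate for G-126 is 18%.
Origin Casos qualifies under the Hesoria–Casos agreement and G-126 is covered: preferential rate Free applies instead.
Duty = $104,390.37 × 0% = $0.00.
Line 3 (J-126, Corius, 493 kg, $52,608.03):
Base rate for J-126 is 6%.
Additional duty on J-126 from Corius: +67.4%. Applied ad valorem rate: 6% + 67.4% = 73.4%.
Duty = $52,608.03 × 73.4% = $38,614.29.
Total = $0.00 + $0.00 + $38,614.29 = $38,614.29.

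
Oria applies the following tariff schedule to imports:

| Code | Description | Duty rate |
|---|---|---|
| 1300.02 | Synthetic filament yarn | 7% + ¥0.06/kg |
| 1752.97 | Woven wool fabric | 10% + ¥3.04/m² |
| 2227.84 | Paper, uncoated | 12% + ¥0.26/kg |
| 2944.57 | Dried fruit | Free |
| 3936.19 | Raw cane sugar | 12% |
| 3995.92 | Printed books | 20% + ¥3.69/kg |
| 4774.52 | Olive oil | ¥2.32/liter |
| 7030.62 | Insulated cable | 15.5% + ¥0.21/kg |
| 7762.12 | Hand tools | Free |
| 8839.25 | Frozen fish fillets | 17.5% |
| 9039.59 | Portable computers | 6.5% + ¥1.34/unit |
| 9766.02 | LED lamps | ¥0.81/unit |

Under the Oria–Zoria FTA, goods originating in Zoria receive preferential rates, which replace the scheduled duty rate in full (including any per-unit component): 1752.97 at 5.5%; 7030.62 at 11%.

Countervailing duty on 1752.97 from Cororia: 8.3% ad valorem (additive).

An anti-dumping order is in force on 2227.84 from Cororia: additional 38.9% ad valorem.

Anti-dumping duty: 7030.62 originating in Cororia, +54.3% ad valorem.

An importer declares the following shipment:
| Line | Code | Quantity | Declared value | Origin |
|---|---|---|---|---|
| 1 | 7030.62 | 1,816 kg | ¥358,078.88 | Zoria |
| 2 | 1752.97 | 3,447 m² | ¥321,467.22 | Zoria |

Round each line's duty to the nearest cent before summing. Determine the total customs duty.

Line 1 (7030.62, Zoria, 1,816 kg, ¥358,078.88):
Base rate for 7030.62 is 15.5% + ¥0.21/kg.
Origin Zoria qualifies under the Oria–Zoria agreement and 7030.62 is covered: preferential rate 11% applies instead.
The additional-duty order on 7030.62 targets Cororia, not Zoria; it does not apply.
Duty = ¥358,078.88 × 11% = ¥39,388.68.
Line 2 (1752.97, Zoria, 3,447 m², ¥321,467.22):
Base rate for 1752.97 is 10% + ¥3.04/m².
Origin Zoria qualifies under the Oria–Zoria agreement and 1752.97 is covered: preferential rate 5.5% applies instead.
The additional-duty order on 1752.97 targets Cororia, not Zoria; it does not apply.
Duty = ¥321,467.22 × 5.5% = ¥17,680.70.
Total = ¥39,388.68 + ¥17,680.70 = ¥57,069.38.

¥57,069.38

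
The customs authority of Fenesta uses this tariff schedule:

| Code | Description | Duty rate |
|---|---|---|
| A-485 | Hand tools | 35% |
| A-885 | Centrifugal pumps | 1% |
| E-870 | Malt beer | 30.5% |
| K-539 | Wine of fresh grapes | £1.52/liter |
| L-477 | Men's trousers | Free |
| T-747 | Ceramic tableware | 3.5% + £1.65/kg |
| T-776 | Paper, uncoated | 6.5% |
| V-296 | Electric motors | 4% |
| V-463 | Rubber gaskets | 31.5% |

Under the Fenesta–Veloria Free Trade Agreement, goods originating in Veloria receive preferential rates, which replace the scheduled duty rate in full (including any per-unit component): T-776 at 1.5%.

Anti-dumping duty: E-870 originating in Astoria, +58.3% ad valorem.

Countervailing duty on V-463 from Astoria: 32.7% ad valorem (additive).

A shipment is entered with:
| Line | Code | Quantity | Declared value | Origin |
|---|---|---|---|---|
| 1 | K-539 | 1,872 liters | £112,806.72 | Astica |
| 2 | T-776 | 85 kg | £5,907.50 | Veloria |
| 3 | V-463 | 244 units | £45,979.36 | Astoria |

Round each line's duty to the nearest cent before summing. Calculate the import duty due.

Line 1 (K-539, Astica, 1,872 liters, £112,806.72):
Base rate for K-539 is £1.52/liter.
Duty = 1,872 × £1.52 = £2,845.44.
Line 2 (T-776, Veloria, 85 kg, £5,907.50):
Base rate for T-776 is 6.5%.
Origin Veloria qualifies under the Fenesta–Veloria agreement and T-776 is covered: preferential rate 1.5% applies instead.
Duty = £5,907.50 × 1.5% = £88.61.
Line 3 (V-463, Astoria, 244 units, £45,979.36):
Base rate for V-463 is 31.5%.
Additional duty on V-463 from Astoria: +32.7%. Applied ad valorem rate: 31.5% + 32.7% = 64.2%.
Duty = £45,979.36 × 64.2% = £29,518.75.
Total = £2,845.44 + £88.61 + £29,518.75 = £32,452.80.

£32,452.80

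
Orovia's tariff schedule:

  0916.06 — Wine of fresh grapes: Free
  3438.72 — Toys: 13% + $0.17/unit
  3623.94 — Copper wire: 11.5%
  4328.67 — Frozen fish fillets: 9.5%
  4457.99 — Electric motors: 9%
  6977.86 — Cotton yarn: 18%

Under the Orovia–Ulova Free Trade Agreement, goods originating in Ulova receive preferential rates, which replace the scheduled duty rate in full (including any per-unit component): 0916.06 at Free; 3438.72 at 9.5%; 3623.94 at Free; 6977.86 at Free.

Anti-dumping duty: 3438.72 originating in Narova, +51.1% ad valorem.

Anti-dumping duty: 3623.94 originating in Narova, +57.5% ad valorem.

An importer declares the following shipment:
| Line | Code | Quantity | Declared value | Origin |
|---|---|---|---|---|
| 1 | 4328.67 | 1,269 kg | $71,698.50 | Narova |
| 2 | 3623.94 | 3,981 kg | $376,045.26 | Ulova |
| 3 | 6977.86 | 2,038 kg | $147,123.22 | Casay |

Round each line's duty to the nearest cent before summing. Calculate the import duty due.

Line 1 (4328.67, Narova, 1,269 kg, $71,698.50):
Base rate for 4328.67 is 9.5%.
Duty = $71,698.50 × 9.5% = $6,811.36.
Line 2 (3623.94, Ulova, 3,981 kg, $376,045.26):
Base rate for 3623.94 is 11.5%.
Origin Ulova qualifies under the Orovia–Ulova agreement and 3623.94 is covered: preferential rate Free applies instead.
The additional-duty order on 3623.94 targets Narova, not Ulova; it does not apply.
Duty = $376,045.26 × 0% = $0.00.
Line 3 (6977.86, Casay, 2,038 kg, $147,123.22):
Base rate for 6977.86 is 18%.
6977.86 has an FTA preferential rate, but origin Casay is not Ulova; base rate stands.
Duty = $147,123.22 × 18% = $26,482.18.
Total = $6,811.36 + $0.00 + $26,482.18 = $33,293.54.

$33,293.54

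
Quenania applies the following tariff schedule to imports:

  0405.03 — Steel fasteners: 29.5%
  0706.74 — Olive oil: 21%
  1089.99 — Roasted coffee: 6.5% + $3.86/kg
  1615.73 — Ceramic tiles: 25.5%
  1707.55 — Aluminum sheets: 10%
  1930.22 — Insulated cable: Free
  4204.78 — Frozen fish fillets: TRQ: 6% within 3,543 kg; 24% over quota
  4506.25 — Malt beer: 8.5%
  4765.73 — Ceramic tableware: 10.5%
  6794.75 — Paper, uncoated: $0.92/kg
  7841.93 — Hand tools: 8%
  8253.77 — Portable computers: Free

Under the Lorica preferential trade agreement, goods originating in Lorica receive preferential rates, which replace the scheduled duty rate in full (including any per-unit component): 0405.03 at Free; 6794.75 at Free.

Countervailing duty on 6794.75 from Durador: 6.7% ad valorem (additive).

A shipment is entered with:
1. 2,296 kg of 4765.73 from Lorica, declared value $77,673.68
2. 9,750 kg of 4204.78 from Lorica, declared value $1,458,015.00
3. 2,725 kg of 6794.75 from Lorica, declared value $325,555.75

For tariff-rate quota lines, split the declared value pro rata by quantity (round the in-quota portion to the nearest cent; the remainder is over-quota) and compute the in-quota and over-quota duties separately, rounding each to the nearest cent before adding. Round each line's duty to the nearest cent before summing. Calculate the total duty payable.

Line 1 (4765.73, Lorica, 2,296 kg, $77,673.68):
Base rate for 4765.73 is 10.5%.
Origin Lorica is the FTA partner but 4765.73 is not on the preference list; base rate stands.
Duty = $77,673.68 × 10.5% = $8,155.74.
Line 2 (4204.78, Lorica, 9,750 kg, $1,458,015.00):
Code 4204.78 is under a tariff-rate quota (threshold 3,543 kg). In-quota: 3,543 kg at 6%; over-quota: 6,207 kg at 24%.
Pro-rata value split: in-quota = $1,458,015.00 × 3,543/9,750 = $529,820.22; over-quota = $1,458,015.00 − $529,820.22 = $928,194.78.
In-quota duty = $529,820.22 × 6% = $31,789.21. Over-quota duty = $928,194.78 × 24% = $222,766.75.
Line duty = $31,789.21 + $222,766.75 = $254,555.96.
Line 3 (6794.75, Lorica, 2,725 kg, $325,555.75):
Base rate for 6794.75 is $0.92/kg.
Origin Lorica qualifies under the Quenania–Lorica agreement and 6794.75 is covered: preferential rate Free applies instead.
The additional-duty order on 6794.75 targets Durador, not Lorica; it does not apply.
Duty = $325,555.75 × 0% = $0.00.
Total = $8,155.74 + $254,555.96 + $0.00 = $262,711.70.

$262,711.70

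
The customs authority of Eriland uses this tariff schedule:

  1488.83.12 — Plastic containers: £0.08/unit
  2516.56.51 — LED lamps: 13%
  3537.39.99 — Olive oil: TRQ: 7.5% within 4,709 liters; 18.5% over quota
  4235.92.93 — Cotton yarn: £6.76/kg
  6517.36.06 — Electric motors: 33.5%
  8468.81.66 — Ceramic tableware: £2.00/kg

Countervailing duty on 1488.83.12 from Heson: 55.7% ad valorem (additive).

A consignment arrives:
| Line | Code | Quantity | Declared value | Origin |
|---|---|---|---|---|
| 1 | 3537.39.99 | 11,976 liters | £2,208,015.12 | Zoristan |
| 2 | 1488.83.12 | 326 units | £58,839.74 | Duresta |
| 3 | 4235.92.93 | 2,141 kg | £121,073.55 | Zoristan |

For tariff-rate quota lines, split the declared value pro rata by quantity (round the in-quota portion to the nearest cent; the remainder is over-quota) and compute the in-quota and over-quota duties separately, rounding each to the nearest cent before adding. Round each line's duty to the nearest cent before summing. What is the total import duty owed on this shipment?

Line 1 (3537.39.99, Zoristan, 11,976 liters, £2,208,015.12):
Code 3537.39.99 is under a tariff-rate quota (threshold 4,709 liters). In-quota: 4,709 liters at 7.5%; over-quota: 7,267 liters at 18.5%.
Pro-rata value split: in-quota = £2,208,015.12 × 4,709/11,976 = £868,198.33; over-quota = £2,208,015.12 − £868,198.33 = £1,339,816.79.
In-quota duty = £868,198.33 × 7.5% = £65,114.87. Over-quota duty = £1,339,816.79 × 18.5% = £247,866.11.
Line duty = £65,114.87 + £247,866.11 = £312,980.98.
Line 2 (1488.83.12, Duresta, 326 units, £58,839.74):
Base rate for 1488.83.12 is £0.08/unit.
The additional-duty order on 1488.83.12 targets Heson, not Duresta; it does not apply.
Duty = 326 × £0.08 = £26.08.
Line 3 (4235.92.93, Zoristan, 2,141 kg, £121,073.55):
Base rate for 4235.92.93 is £6.76/kg.
Duty = 2,141 × £6.76 = £14,473.16.
Total = £312,980.98 + £26.08 + £14,473.16 = £327,480.22.

£327,480.22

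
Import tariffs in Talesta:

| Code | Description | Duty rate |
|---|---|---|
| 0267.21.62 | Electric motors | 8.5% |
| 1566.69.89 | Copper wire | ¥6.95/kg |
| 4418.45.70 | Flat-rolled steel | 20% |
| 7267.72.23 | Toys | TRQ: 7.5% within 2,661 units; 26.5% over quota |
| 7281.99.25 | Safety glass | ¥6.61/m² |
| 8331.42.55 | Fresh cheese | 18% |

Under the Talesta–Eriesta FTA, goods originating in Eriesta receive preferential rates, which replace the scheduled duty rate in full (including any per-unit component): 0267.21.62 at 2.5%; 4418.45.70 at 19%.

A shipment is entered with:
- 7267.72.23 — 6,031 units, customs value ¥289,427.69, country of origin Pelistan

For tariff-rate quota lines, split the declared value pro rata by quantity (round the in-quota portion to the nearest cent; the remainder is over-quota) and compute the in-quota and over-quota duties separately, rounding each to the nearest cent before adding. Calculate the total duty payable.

Line 1 (7267.72.23, Pelistan, 6,031 units, ¥289,427.69):
Code 7267.72.23 is under a tariff-rate quota (threshold 2,661 units). In-quota: 2,661 units at 7.5%; over-quota: 3,370 units at 26.5%.
Pro-rata value split: in-quota = ¥289,427.69 × 2,661/6,031 = ¥127,701.39; over-quota = ¥289,427.69 − ¥127,701.39 = ¥161,726.30.
In-quota duty = ¥127,701.39 × 7.5% = ¥9,577.60. Over-quota duty = ¥161,726.30 × 26.5% = ¥42,857.47.
Line duty = ¥9,577.60 + ¥42,857.47 = ¥52,435.07.

¥52,435.07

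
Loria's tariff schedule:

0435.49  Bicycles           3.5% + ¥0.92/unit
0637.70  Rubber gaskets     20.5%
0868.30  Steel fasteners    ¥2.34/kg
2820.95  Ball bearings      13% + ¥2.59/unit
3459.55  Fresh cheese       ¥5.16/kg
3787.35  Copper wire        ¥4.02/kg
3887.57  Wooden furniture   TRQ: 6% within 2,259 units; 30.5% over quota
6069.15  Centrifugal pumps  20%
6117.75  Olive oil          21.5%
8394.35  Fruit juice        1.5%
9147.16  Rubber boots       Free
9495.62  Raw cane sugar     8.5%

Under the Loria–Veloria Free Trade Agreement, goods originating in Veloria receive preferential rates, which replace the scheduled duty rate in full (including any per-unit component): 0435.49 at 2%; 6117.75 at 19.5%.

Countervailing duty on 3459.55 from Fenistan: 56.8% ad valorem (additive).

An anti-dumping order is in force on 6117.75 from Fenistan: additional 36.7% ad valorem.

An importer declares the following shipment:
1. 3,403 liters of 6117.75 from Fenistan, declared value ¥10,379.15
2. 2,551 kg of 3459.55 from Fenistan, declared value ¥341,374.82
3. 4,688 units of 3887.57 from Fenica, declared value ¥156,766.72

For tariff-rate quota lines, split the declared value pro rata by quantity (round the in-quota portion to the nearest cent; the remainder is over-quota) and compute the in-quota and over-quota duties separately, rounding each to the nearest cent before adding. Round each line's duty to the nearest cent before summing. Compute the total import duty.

¥242,411.05

Line 1 (6117.75, Fenistan, 3,403 liters, ¥10,379.15):
Base rate for 6117.75 is 21.5%.
6117.75 has an FTA preferential rate, but origin Fenistan is not Veloria; base rate stands.
Additional duty on 6117.75 from Fenistan: +36.7%. Applied ad valorem rate: 21.5% + 36.7% = 58.2%.
Duty = ¥10,379.15 × 58.2% = ¥6,040.67.
Line 2 (3459.55, Fenistan, 2,551 kg, ¥341,374.82):
Base rate for 3459.55 is ¥5.16/kg.
Additional duty on 3459.55 from Fenistan: +56.8% ad valorem. Applied ad valorem rate = 56.8%.
Duty = ¥341,374.82 × 56.8% + 2,551 × ¥5.16 = ¥207,064.06.
Line 3 (3887.57, Fenica, 4,688 units, ¥156,766.72):
Code 3887.57 is under a tariff-rate quota (threshold 2,259 units). In-quota: 2,259 units at 6%; over-quota: 2,429 units at 30.5%.
Pro-rata value split: in-quota = ¥156,766.72 × 2,259/4,688 = ¥75,540.96; over-quota = ¥156,766.72 − ¥75,540.96 = ¥81,225.76.
In-quota duty = ¥75,540.96 × 6% = ¥4,532.46. Over-quota duty = ¥81,225.76 × 30.5% = ¥24,773.86.
Line duty = ¥4,532.46 + ¥24,773.86 = ¥29,306.32.
Total = ¥6,040.67 + ¥207,064.06 + ¥29,306.32 = ¥242,411.05.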